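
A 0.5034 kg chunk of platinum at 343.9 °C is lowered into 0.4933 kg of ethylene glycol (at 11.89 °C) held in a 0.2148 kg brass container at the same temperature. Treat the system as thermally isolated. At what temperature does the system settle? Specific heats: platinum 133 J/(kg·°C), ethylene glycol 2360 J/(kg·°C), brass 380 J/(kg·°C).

T_f ≈ 28.8 °C

Let T be the final temperature. ΣQ_i = 0:
0.5034*133*(T − 343.9) + 0.4933*2360*(T − 11.89) + 0.2148*380*(T − 11.89) = 0
(66.95 + 1164.2 + 81.62) T = 66.95*343.9 + 1164.2*11.89 + 81.62*11.89
T = 37838 / 1312.8 = 28.8 °C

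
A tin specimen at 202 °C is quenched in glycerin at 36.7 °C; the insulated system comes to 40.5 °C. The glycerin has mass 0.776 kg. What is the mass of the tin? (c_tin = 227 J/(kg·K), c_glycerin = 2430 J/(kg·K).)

m ≈ 0.195 kg

Energy conservation, ΣQ = 0:
m·227·(40.5 − 202) + 0.776·2430·(40.5 − 36.7) = 0
-36660 m = -7165.6
m = -7165.6/-36660 ≈ 0.1955 kg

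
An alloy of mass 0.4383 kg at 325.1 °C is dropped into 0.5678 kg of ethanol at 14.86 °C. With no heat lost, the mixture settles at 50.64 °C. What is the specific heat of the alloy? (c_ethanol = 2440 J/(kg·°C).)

Setting the total heat transfer to zero:
0.4383·c·(50.64 − 325.1) + 0.5678·2440·(50.64 − 14.86) = 0
-120.3 c = -49571
c = -49571/-120.3 ≈ 412.1 J/(kg·°C)

c ≈ 412 J/(kg·°C)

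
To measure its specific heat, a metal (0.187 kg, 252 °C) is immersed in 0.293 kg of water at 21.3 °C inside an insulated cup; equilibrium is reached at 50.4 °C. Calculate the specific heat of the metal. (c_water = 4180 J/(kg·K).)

Taking heat into each body as positive, Σ m c ΔT = 0:
0.187×c×(50.4 − 252) + 0.293×4180×(50.4 − 21.3) = 0
-37.7 c = -35640
c = -35640/-37.7 ≈ 945.4 J/(kg·K)

c ≈ 945 J/(kg·K)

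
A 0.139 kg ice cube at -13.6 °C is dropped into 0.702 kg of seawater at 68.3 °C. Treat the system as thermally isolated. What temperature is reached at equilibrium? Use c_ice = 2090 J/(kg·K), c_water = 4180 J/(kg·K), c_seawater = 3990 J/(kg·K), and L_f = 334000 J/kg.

Energy balance with sensible and latent terms:
ice -13.6→0 °C: 0.139×2090×13.6 = 3950.9; latent heat to melt: 0.139×334000 = 46426; meltwater 0→T: 0.139×4180×T = 581.02 T; seawater: 2801(T − 68.3)
3382 T = 191307 − 50377 = 140930
T ≈ 41.67 °C. Since T > 0 °C, the all-ice-melts assumption holds.

T_f ≈ 41.7 °C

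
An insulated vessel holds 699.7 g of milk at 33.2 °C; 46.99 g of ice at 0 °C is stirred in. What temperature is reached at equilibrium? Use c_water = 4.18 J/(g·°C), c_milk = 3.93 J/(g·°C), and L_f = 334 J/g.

T_f ≈ 25.7 °C

Taking heat into each body as positive, Σ m c ΔT = 0:
fusion: m_ice L_f = 46.99×334 = 15695; warm the meltwater: 196.42 T; milk cools: 699.7×3.93×(T − 33.2) = 2749.8(T − 33.2)
2946.2 T = 91294 − 15695 = 75599
T ≈ 25.66 °C. Since T > 0 °C, the all-ice-melts assumption holds.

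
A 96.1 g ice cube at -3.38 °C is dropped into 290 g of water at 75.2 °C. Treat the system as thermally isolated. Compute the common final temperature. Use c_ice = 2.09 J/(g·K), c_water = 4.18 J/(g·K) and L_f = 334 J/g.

T_f ≈ 36.2 °C

Setting the total heat transfer to zero:
ice -3.38→0 °C: 96.1·2.09·3.38 = 678.87; melt ice: 96.1·334 = 32097; warm the meltwater: 401.7 T; water cools: 290·4.18·(T − 75.2) = 1212.2(T − 75.2)
1613.9 T = 91157 − 32776 = 58381
T ≈ 36.17 °C. Since T > 0 °C, the all-ice-melts assumption holds.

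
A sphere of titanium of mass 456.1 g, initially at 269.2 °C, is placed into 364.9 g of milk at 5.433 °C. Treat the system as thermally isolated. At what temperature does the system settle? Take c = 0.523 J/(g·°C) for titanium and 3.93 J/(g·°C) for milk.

T_f ≈ 43.1 °C

Conservation of energy gives ΣQ = 0:
456.1·0.523·(T − 269.2) + 364.9·3.93·(T − 5.433) = 0
238.54(T − 269.2) + 1434.1(T − 5.433) = 0
(238.54 + 1434.1) T = 238.54·269.2 + 1434.1·5.433
T = 72006/1672.6 ≈ 43.05 °C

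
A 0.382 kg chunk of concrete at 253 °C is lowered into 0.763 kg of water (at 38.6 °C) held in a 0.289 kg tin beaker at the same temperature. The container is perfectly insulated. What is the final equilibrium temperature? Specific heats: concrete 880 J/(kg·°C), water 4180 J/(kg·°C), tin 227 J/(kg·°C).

Conservation of energy gives ΣQ = 0:
0.382*880*(T − 253) + 0.763*4180*(T − 38.6) + 0.289*227*(T − 38.6) = 0
3591.1 T = 210689
T ≈ 58.67 °C

T_f ≈ 58.7 °C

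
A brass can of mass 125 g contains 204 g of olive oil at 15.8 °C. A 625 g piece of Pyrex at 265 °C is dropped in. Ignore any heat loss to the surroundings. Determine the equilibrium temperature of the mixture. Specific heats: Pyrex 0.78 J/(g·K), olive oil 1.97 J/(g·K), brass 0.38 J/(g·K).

T_f ≈ 145.5 °C

Energy conservation, ΣQ = 0:
625*0.78*(T − 265) + 204*1.97*(T − 15.8) + 125*0.38*(T − 15.8) = 0
487.5(T − 265) + 401.88(T − 15.8) + 47.5(T − 15.8) = 0
936.88 T = 136288
T = 136288 / 936.88 = 145 °C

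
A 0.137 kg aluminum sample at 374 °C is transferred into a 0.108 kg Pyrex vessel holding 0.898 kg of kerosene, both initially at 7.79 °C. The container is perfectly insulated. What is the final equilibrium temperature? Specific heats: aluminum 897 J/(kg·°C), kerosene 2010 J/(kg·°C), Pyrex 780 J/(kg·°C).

Net heat exchanged in the isolated system is zero:
0.137·897·(T − 374) + 0.898·2010·(T − 7.79) + 0.108·780·(T − 7.79) = 0
122.89(T − 374) + 1805(T − 7.79) + 84.24(T − 7.79) = 0
(122.89 + 1805 + 84.24) T = 122.89·374 + 1805·7.79 + 84.24·7.79
T = 60678/2012.1 ≈ 30.16 °C

T_f ≈ 30.2 °C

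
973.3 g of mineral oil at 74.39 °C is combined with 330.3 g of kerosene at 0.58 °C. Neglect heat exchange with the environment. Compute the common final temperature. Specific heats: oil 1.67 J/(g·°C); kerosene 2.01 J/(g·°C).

T_f is the heat-capacity-weighted average of the initial temperatures:
T_f = (1625.4*74.39 + 663.9*0.58) / (1625.4 + 663.9)
    = 121299 / 2289.3 ≈ 52.99 °C

T_f ≈ 53.0 °C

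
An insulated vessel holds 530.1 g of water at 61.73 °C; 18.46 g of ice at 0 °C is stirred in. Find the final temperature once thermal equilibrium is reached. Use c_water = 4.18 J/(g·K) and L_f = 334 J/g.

Setting the total heat transfer to zero:
fusion: m_ice L_f = 18.46×334 = 6165.6
  warm the meltwater: 77.16 T
  water: 2215.8(T − 61.73)
2293 T = 136782 − 6165.6 = 130617
T ≈ 56.96 °C (positive, so assuming full melt was valid).

T_f ≈ 57.0 °C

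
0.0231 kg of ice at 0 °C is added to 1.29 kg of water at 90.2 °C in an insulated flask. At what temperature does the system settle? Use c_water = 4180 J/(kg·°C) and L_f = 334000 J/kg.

Setting the total heat transfer to zero:
fusion: m_ice L_f = 0.0231·334000 = 7715.4; warm the meltwater: 96.56 T; water cools: 1.29·4180·(T − 90.2) = 5392.2(T − 90.2)
5488.8 T = 486376 − 7715.4 = 478661
T ≈ 87.21 °C — above 0 °C, consistent with complete melting.

T_f ≈ 87.2 °C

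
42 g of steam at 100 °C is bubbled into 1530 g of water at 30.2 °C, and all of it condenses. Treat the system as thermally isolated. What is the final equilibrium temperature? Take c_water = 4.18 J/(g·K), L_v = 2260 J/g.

T_f ≈ 46.5 °C

Setting the total heat transfer to zero:
steam→water at 100 °C releases m L_v = 42·2260 = 94920; condensate cools 100→T: 42·4.18·(T − 100) = 175.56(T − 100); water warms: 1530·4.18·(T − 30.2) = 6395.4(T − 30.2)
6571 T = 94920 + 17556 + 193141 = 305617
T ≈ 46.51 °C, under the boiling point, so the assumption holds.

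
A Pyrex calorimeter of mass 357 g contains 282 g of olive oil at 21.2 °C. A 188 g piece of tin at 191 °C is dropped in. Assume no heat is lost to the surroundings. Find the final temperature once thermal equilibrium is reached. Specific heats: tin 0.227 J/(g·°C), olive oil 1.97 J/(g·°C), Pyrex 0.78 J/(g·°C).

T_f ≈ 29.5 °C

Heat gained plus heat lost sum to zero:
188·0.227·(T − 191) + 282·1.97·(T − 21.2) + 357·0.78·(T − 21.2) = 0
42.68(T − 191) + 555.54(T − 21.2) + 278.46(T − 21.2) = 0
876.68 T = 25832
T = 25832 / 876.68 = 29.5 °C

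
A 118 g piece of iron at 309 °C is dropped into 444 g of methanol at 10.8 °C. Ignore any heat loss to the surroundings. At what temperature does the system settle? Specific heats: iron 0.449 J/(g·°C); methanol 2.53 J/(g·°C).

T_f ≈ 24.2 °C

Heat lost by the iron equals heat gained by the methanol:
118·0.449·(309 − T) = 444·2.53·(T − 10.8)
52.98(309 − T) = 1123.3(T − 10.8)
1176.3 T = 28503  ⇒  T ≈ 24.23 °C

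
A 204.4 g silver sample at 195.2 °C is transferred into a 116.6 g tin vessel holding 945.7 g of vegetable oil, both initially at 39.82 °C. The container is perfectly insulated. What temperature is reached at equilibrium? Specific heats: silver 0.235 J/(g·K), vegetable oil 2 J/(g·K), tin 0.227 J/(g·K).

T_f is the heat-capacity-weighted average of the initial temperatures:
T_f = (48.03·195.2 + 1891.4·39.82 + 26.47·39.82) / (48.03 + 1891.4 + 26.47)
    = 85746 / 1965.9 ≈ 43.62 °C

T_f ≈ 43.6 °C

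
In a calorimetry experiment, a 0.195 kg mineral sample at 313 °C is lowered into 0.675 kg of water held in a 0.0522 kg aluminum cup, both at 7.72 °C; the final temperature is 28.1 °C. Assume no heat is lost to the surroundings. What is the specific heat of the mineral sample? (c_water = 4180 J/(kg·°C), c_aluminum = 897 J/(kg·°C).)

c ≈ 1050 J/(kg·°C)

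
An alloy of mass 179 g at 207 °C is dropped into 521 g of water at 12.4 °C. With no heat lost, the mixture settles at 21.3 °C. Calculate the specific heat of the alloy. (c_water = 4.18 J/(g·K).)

Heat gained plus heat lost sum to zero:
179×c×(21.3 − 207) + 521×4.18×(21.3 − 12.4) = 0
-33240 c = -19382
c = -19382/-33240 ≈ 0.5831 J/(g·K)

c ≈ 0.583 J/(g·K)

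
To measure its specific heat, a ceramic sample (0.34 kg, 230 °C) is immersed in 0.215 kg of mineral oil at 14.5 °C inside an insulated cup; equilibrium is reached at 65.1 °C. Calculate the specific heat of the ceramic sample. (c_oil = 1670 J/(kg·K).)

c ≈ 324 J/(kg·K)

Heat lost by the ceramic sample = heat gained by the oil:
0.34×c×(230 − 65.1) = 0.215×1670×(65.1 − 14.5)
56.07 c = 18168  ⇒  c ≈ 324 J/(kg·K)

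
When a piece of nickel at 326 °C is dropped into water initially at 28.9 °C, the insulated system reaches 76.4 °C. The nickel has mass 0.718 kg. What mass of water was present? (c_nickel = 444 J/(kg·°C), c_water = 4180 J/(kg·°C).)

m ≈ 0.401 kg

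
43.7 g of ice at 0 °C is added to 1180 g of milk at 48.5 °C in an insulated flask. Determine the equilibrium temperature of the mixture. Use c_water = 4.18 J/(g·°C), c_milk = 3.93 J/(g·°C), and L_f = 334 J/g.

Setting the total heat transfer to zero:
fusion: m_ice L_f = 43.7×334 = 14596; warm the meltwater: 182.67 T; milk: 4637.4(T − 48.5)
4820.1 T = 224914 − 14596 = 210318
T ≈ 43.63 °C (positive, so assuming full melt was valid).

T_f ≈ 43.6 °C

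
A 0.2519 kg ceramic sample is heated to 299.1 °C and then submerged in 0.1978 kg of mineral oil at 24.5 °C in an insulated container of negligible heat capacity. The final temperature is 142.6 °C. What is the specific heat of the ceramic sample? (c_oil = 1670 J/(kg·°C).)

Heat lost by the ceramic sample = heat gained by the oil:
0.2519·c·(299.1 − 142.6) = 0.1978·1670·(142.6 − 24.5)
39.42 c = 39012  ⇒  c ≈ 989.6 J/(kg·°C)

c ≈ 990 J/(kg·°C)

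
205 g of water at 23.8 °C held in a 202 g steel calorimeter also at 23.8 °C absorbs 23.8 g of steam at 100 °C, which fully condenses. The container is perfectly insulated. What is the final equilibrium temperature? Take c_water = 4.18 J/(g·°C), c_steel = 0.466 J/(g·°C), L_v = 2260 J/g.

T_f ≈ 82.2 °C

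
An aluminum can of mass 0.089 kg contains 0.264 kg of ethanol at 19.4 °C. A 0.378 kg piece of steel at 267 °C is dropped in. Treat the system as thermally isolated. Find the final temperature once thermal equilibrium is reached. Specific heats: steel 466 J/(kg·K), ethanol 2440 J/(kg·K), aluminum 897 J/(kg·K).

T_f ≈ 67.9 °C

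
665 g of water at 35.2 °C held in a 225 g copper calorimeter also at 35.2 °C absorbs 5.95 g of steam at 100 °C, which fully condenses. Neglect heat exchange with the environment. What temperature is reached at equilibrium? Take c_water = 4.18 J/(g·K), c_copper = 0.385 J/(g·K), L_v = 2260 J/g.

T_f ≈ 40.4 °C

Energy conservation, ΣQ = 0:
condense steam: −5.95·2260 = −13447; condensate cools 100→T: 5.95·4.18·(T − 100) = 24.87(T − 100); original water: 2779.7(T − 35.2); copper cup: 225·0.385·(T − 35.2) = 86.62(T − 35.2)
2891.2 T = 13447 + 2487.1 + 100895 = 116829
T ≈ 40.41 °C (< 100 °C, so full condensation is consistent).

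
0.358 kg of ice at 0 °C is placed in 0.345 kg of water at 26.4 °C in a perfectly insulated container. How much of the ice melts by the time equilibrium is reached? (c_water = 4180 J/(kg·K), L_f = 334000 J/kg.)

m_melted ≈ 0.114 kg

Water can give up m c ΔT = 0.345·4180·26.4 = 38071 J before reaching 0 °C.
To melt every bit of ice: 0.358·334000 = 119572 J.
38071 J < 119572 J, so only part of the ice melts and the system sits at 0 °C.
m_melted·334000 = 38071  ⇒  m_melted ≈ 0.114 kg.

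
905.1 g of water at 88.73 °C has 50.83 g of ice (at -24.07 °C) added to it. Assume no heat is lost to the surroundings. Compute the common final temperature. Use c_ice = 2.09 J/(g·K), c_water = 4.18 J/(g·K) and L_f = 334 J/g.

T_f ≈ 79.1 °C

Let T be the final temperature. ΣQ_i = 0:
warm ice to 0 °C: 50.83·2.09·(0 − (-24.07)) = 2557.1
  melt ice: 50.83·334 = 16977
  warm the meltwater: 212.47 T
  water: 3783.3(T − 88.73)
3995.8 T = 335694 − 19534 = 316160
T ≈ 79.12 °C (positive, so assuming full melt was valid).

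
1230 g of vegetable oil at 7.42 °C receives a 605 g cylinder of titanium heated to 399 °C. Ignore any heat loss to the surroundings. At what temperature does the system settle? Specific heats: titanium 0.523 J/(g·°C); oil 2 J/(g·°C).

|Q_titanium| = |Q_oil|:
605·0.523·(399 − T) = 1230·2·(T − 7.42)
316.42(399 − T) = 2460(T − 7.42)
2776.4 T = 144503  ⇒  T ≈ 52.05 °C

T_f ≈ 52.0 °C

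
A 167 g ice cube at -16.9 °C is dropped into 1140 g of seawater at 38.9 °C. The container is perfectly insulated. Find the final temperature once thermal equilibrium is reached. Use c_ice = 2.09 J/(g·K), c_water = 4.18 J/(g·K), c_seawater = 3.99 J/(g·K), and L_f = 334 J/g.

T_f ≈ 22.0 °C

Net heat exchanged in the isolated system is zero:
warm ice to 0 °C: 167·2.09·(0 − (-16.9)) = 5898.6; melt ice: 167·334 = 55778; meltwater 0→T: 167·4.18·T = 698.06 T; seawater: 4548.6(T − 38.9)
5246.7 T = 176941 − 61677 = 115264
T ≈ 21.97 °C — above 0 °C, consistent with complete melting.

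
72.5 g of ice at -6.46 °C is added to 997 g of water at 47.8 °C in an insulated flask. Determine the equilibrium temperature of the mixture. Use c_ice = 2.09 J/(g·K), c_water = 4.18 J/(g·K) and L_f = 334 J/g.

Energy conservation, ΣQ = 0:
warm ice to 0 °C: 72.5×2.09×(0 − (-6.46)) = 978.85; latent heat to melt: 72.5×334 = 24215; meltwater 0→T: 72.5×4.18×T = 303.05 T; water cools: 997×4.18×(T − 47.8) = 4167.5(T − 47.8)
4470.5 T = 199205 − 25194 = 174011
T ≈ 38.92 °C — above 0 °C, consistent with complete melting.

T_f ≈ 38.9 °C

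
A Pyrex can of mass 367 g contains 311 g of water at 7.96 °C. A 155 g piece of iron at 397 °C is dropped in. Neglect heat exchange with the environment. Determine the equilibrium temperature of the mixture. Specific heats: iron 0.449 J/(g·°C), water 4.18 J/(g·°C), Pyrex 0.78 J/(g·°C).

T_f ≈ 24.3 °C

Setting the total heat transfer to zero:
155*0.449*(T − 397) + 311*4.18*(T − 7.96) + 367*0.78*(T − 7.96) = 0
69.59(T − 397) + 1300(T − 7.96) + 286.26(T − 7.96) = 0
(69.59 + 1300 + 286.26) T = 69.59*397 + 1300*7.96 + 286.26*7.96
T = 40256/1655.8 ≈ 24.31 °C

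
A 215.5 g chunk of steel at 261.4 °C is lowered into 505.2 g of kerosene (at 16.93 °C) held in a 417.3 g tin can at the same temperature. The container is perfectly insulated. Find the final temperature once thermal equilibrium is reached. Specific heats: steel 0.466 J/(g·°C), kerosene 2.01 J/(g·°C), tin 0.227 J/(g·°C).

T_f ≈ 37.2 °C

With ΣQ=0 the equilibrium temperature is the m·c-weighted mean:
T_f = (100.42×261.4 + 1015.5×16.93 + 94.73×16.93) / (100.42 + 1015.5 + 94.73)
    = 45046 / 1210.6 ≈ 37.21 °C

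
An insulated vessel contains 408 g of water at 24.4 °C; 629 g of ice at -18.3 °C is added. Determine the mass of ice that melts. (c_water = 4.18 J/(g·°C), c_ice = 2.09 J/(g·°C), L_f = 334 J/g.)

m_melted ≈ 52.6 g

Cooling the water to 0 °C releases 408·4.18·24.4 = 41613 J.
Of that, 629·2.09·18.3 = 24057 J goes to bring the ice to 0 °C, leaving 17555 J.
To melt every bit of ice: 629·334 = 210086 J.
17555 J < 210086 J, so only part of the ice melts and the system sits at 0 °C.
Mass melted = 17555/334 ≈ 52.56 g.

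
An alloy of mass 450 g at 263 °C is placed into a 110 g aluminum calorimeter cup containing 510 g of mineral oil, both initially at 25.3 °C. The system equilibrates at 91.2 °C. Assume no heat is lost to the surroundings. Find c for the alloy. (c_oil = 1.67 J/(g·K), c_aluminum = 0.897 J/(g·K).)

c ≈ 0.81 J/(g·K)

Let T be the final temperature. ΣQ_i = 0:
450×c×(91.2 − 263) + 510×1.67×(91.2 − 25.3) + 110×0.897×(91.2 − 25.3) = 0
-77310 c = -62629
c = -62629/-77310 ≈ 0.8101 J/(g·K)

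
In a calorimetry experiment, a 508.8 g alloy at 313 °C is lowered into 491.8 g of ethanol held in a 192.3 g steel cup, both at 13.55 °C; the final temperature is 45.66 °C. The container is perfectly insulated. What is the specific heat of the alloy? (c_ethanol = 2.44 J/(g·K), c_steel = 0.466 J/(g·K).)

c ≈ 0.304 J/(g·K)

Setting the total heat transfer to zero:
508.8×c×(45.66 − 313) + 491.8×2.44×(45.66 − 13.55) + 192.3×0.466×(45.66 − 13.55) = 0
-136023 c = -41409
c = -41409/-136023 ≈ 0.3044 J/(g·K)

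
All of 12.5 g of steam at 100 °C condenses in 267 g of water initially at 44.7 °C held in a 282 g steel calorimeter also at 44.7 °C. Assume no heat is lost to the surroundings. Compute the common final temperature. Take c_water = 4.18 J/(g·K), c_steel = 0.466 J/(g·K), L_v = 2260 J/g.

Heat gained plus heat lost sum to zero:
condense steam: −12.5×2260 = −28250
  condensate cools 100→T: 12.5×4.18×(T − 100) = 52.25(T − 100)
  original water: 1116.1(T − 44.7)
  steel cup: 282×0.466×(T − 44.7) = 131.41(T − 44.7)
1299.7 T = 28250 + 5225 + 55762 = 89237
T ≈ 68.66 °C, under the boiling point, so the assumption holds.

T_f ≈ 68.7 °C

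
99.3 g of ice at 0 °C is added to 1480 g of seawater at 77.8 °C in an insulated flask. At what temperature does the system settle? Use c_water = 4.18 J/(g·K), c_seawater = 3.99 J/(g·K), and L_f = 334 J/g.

T_f ≈ 67.4 °C

Let T be the final temperature. ΣQ_i = 0:
fusion: m_ice L_f = 99.3·334 = 33166; meltwater 0→T: 99.3·4.18·T = 415.07 T; seawater: 5905.2(T − 77.8)
6320.3 T = 459425 − 33166 = 426258
T ≈ 67.44 °C (positive, so assuming full melt was valid).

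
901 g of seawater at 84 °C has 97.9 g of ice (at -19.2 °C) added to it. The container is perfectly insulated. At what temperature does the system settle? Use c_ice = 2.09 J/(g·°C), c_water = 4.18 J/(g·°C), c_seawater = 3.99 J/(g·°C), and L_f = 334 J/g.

Conservation of energy gives ΣQ = 0:
ice -19.2→0 °C: 97.9·2.09·19.2 = 3928.5
  melt ice: 97.9·334 = 32699
  meltwater 0→T: 97.9·4.18·T = 409.22 T
  seawater: 3595(T − 84)
4004.2 T = 301979 − 36627 = 265352
T ≈ 66.27 °C — above 0 °C, consistent with complete melting.

T_f ≈ 66.3 °C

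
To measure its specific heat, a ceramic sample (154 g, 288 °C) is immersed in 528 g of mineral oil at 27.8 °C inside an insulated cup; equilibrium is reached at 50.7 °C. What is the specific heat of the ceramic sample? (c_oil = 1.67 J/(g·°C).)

c ≈ 0.553 J/(g·°C)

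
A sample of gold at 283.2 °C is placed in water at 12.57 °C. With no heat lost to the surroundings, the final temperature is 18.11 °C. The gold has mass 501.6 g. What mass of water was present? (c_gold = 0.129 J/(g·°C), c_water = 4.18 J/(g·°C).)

Heat lost by the gold = heat gained by the water:
501.6·0.129·(283.2 − 18.11) = m·4.18·(18.11 − 12.57)
23.16 m = 17153  ⇒  m ≈ 740.7 g

m ≈ 741 g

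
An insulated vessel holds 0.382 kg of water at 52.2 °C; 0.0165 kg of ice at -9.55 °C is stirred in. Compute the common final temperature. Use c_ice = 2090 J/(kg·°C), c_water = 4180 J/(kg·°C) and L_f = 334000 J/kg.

T_f ≈ 46.5 °C

Heat gained plus heat lost sum to zero:
warm ice to 0 °C: 0.0165×2090×(0 − (-9.55)) = 329.33
  latent heat to melt: 0.0165×334000 = 5511
  warm the meltwater: 68.97 T
  water cools: 0.382×4180×(T − 52.2) = 1596.8(T − 52.2)
1665.7 T = 83351 − 5840.3 = 77511
T ≈ 46.53 °C — above 0 °C, consistent with complete melting.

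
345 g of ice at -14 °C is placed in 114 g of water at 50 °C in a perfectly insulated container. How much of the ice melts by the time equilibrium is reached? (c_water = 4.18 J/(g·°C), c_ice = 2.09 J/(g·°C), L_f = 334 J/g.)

Water can give up m c ΔT = 114·4.18·50 = 23826 J before reaching 0 °C.
Of that, 345·2.09·14 = 10095 J goes to bring the ice to 0 °C, leaving 13731 J.
Fully melting the ice requires m_ice L_f = 345·334 = 115230 J.
That's not enough to melt it all — equilibrium is at 0 °C with ice remaining.
m_melted·334 = 13731  ⇒  m_melted ≈ 41.11 g.

m_melted ≈ 41.1 g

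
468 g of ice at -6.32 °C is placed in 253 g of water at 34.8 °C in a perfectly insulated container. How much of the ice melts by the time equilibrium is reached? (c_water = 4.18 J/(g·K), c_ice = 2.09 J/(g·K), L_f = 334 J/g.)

Heat available from the water dropping to 0 °C: 253×4.18×34.8 = 36802 J.
Warming the ice to 0 °C takes 468×2.09×6.32 = 6181.7 J, leaving 30621 J for melting.
To melt every bit of ice: 468×334 = 156312 J.
30621 J < 156312 J, so only part of the ice melts and the system sits at 0 °C.
m_melted×334 = 30621  ⇒  m_melted ≈ 91.68 g.

m_melted ≈ 91.7 g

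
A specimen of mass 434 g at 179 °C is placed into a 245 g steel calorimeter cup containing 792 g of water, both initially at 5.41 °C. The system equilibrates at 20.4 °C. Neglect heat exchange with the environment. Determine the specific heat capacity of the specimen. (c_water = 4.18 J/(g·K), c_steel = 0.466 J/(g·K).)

Let T be the final temperature. ΣQ_i = 0:
434×c×(20.4 − 179) + 792×4.18×(20.4 − 5.41) + 245×0.466×(20.4 − 5.41) = 0
-68832 c = -51337
c = -51337/-68832 ≈ 0.7458 J/(g·K)

c ≈ 0.746 J/(g·K)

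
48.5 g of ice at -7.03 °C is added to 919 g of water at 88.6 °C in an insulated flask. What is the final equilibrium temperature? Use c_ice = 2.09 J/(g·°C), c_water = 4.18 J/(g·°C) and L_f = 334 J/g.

Conservation of energy gives ΣQ = 0:
warm ice to 0 °C: 48.5·2.09·(0 − (-7.03)) = 712.6; melt ice: 48.5·334 = 16199; warm the meltwater: 202.73 T; water: 3841.4(T − 88.6)
4044.1 T = 340350 − 16912 = 323438
T ≈ 79.98 °C (positive, so assuming full melt was valid).

T_f ≈ 80.0 °C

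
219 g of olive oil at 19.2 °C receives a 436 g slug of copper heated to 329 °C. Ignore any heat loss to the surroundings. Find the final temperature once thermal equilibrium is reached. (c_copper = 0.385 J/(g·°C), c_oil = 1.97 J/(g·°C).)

Heat gained plus heat lost sum to zero:
436×0.385×(T − 329) + 219×1.97×(T − 19.2) = 0
167.86(T − 329) + 431.43(T − 19.2) = 0
(167.86 + 431.43) T = 167.86×329 + 431.43×19.2
T = 63509 / 599.29 = 106 °C

T_f ≈ 106.0 °C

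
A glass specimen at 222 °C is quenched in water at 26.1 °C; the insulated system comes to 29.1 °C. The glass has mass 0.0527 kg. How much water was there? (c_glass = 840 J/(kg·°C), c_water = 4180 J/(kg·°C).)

Conservation of energy gives ΣQ = 0:
0.0527×840×(29.1 − 222) + m×4180×(29.1 − 26.1) = 0
12540 m = 8539.3
m = 8539.3/12540 ≈ 0.681 kg

m ≈ 0.681 kg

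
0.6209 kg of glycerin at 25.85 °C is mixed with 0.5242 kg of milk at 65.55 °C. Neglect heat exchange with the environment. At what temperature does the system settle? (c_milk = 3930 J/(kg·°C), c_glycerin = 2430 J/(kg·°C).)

T_f ≈ 48.8 °C

Heat gained plus heat lost sum to zero:
0.5242×3930×(T − 65.55) + 0.6209×2430×(T − 25.85) = 0
2060.1(T − 65.55) + 1508.8(T − 25.85) = 0
3568.9 T = 174042
T ≈ 48.77 °C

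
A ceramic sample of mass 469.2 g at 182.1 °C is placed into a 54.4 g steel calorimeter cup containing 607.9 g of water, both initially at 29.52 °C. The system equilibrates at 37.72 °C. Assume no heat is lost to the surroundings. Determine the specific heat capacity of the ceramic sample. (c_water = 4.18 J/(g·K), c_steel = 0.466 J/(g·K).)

Net heat exchanged in the isolated system is zero:
469.2×c×(37.72 − 182.1) + 607.9×4.18×(37.72 − 29.52) + 54.4×0.466×(37.72 − 29.52) = 0
-67743 c = -21044
c = -21044/-67743 ≈ 0.3106 J/(g·K)

c ≈ 0.311 J/(g·K)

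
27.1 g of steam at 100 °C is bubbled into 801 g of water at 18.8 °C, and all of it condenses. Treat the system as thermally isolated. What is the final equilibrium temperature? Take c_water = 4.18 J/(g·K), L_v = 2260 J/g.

Net heat exchanged in the isolated system is zero:
steam→water at 100 °C releases m L_v = 27.1×2260 = 61246; condensed water 100 °C→T: 113.28(T − 100); original water: 3348.2(T − 18.8)
3461.5 T = 61246 + 11328 + 62946 = 135520
T ≈ 39.15 °C — below 100 °C, confirming all the steam condensed.

T_f ≈ 39.2 °C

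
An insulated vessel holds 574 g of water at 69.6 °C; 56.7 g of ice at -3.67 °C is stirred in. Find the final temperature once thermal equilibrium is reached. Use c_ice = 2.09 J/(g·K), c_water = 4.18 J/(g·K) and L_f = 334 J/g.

T_f ≈ 56.0 °C

Let T be the final temperature. ΣQ_i = 0:
ice -3.67→0 °C: 56.7·2.09·3.67 = 434.91
  melt ice: 56.7·334 = 18938
  warm the meltwater: 237.01 T
  water cools: 574·4.18·(T − 69.6) = 2399.3(T − 69.6)
2636.3 T = 166993 − 19373 = 147620
T ≈ 55.99 °C. Since T > 0 °C, the all-ice-melts assumption holds.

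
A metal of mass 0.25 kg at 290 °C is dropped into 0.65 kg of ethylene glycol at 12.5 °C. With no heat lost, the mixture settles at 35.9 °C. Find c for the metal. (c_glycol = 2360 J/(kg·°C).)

c ≈ 565 J/(kg·°C)

m_s c (T_s − T_f) = m_glycol c_glycol (T_f − T_0):
0.25·c·(290 − 35.9) = 0.65·2360·(35.9 − 12.5)
63.52 c = 35896  ⇒  c ≈ 565.1 J/(kg·°C)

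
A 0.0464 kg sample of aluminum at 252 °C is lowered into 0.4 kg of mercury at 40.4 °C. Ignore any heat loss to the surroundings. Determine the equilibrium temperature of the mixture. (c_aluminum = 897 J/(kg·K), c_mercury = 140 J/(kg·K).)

T_f ≈ 130.6 °C

T_f is the heat-capacity-weighted average of the initial temperatures:
T_f = (41.62×252 + 56×40.4) / (41.62 + 56)
    = 12751 / 97.62 ≈ 130.62 °C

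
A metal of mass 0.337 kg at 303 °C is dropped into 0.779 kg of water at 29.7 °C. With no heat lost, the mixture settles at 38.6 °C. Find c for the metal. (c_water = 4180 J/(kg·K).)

c ≈ 325 J/(kg·K)

Heat lost by the metal = heat gained by the water:
0.337×c×(303 − 38.6) = 0.779×4180×(38.6 − 29.7)
89.1 c = 28980  ⇒  c ≈ 325.2 J/(kg·K)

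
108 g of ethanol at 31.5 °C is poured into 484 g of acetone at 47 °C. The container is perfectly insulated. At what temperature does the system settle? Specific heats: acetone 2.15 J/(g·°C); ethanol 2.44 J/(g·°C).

Net heat exchanged in the isolated system is zero:
484·2.15·(T − 47) + 108·2.44·(T − 31.5) = 0
1040.6(T − 47) + 263.52(T − 31.5) = 0
(1040.6 + 263.52) T = 1040.6·47 + 263.52·31.5
T = 57209 / 1304.1 = 43.9 °C

T_f ≈ 43.9 °C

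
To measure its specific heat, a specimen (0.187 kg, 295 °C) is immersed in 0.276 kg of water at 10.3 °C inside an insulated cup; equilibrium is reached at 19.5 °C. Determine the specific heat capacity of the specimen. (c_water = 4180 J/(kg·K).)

c ≈ 206 J/(kg·K)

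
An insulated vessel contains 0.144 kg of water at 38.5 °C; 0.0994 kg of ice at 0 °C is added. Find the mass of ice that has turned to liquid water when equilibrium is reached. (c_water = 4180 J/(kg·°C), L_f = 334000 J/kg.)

Water can give up m c ΔT = 0.144×4180×38.5 = 23174 J before reaching 0 °C.
Fully melting the ice requires m_ice L_f = 0.0994×334000 = 33200 J.
23174 J < 33200 J, so only part of the ice melts and the system sits at 0 °C.
Mass melted = 23174/334000 ≈ 0.06938 kg.

m_melted ≈ 0.0694 kg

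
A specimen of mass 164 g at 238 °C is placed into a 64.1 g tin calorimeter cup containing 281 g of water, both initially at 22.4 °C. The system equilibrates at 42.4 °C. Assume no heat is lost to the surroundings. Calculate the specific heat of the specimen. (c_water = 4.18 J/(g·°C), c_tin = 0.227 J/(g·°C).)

c ≈ 0.741 J/(g·°C)

Conservation of energy gives ΣQ = 0:
164·c·(42.4 − 238) + 281·4.18·(42.4 − 22.4) + 64.1·0.227·(42.4 − 22.4) = 0
-32078 c = -23783
c = -23783/-32078 ≈ 0.7414 J/(g·°C)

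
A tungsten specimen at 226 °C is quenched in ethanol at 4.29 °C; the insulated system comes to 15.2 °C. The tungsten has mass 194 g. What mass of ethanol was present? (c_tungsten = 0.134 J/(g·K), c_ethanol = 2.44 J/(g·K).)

m ≈ 206 g

Net heat exchanged in the isolated system is zero:
194×0.134×(15.2 − 226) + m×2.44×(15.2 − 4.29) = 0
26.62 m = 5480
m = 5480/26.62 ≈ 205.9 g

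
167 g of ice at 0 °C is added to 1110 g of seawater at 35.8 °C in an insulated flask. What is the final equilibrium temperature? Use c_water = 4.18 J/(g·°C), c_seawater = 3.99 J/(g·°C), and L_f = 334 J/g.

Heat gained plus heat lost sum to zero:
latent heat to melt: 167·334 = 55778; meltwater 0→T: 167·4.18·T = 698.06 T; seawater: 4428.9(T − 35.8)
5127 T = 158555 − 55778 = 102777
T ≈ 20.05 °C (positive, so assuming full melt was valid).

T_f ≈ 20.0 °C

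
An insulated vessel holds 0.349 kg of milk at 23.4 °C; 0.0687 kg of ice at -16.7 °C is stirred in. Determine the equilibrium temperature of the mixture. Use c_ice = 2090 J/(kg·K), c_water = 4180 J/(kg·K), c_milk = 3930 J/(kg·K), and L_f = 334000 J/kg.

Taking heat into each body as positive, Σ m c ΔT = 0:
warm ice to 0 °C: 0.0687×2090×(0 − (-16.7)) = 2397.8
  fusion: m_ice L_f = 0.0687×334000 = 22946
  warm the meltwater: 287.17 T
  milk: 1371.6(T − 23.4)
1658.7 T = 32095 − 25344 = 6751.1
T ≈ 4.07 °C. Since T > 0 °C, the all-ice-melts assumption holds.

T_f ≈ 4.1 °C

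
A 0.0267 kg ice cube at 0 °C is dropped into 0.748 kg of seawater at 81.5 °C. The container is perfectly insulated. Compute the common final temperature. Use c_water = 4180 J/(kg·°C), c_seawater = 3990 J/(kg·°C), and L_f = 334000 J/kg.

T_f ≈ 75.7 °C

Heat gained plus heat lost sum to zero:
latent heat to melt: 0.0267×334000 = 8917.8; meltwater 0→T: 0.0267×4180×T = 111.61 T; seawater cools: 0.748×3990×(T − 81.5) = 2984.5(T − 81.5)
3096.1 T = 243238 − 8917.8 = 234321
T ≈ 75.68 °C. Since T > 0 °C, the all-ice-melts assumption holds.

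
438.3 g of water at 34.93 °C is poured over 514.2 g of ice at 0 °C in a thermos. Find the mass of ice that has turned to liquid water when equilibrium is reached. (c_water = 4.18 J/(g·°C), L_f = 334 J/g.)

Heat available from the water dropping to 0 °C: 438.3×4.18×34.93 = 63995 J.
To melt every bit of ice: 514.2×334 = 171743 J.
That's not enough to melt it all — equilibrium is at 0 °C with ice remaining.
m_melt = 63995 / L_f = 191.6 g.

m_melted ≈ 192 g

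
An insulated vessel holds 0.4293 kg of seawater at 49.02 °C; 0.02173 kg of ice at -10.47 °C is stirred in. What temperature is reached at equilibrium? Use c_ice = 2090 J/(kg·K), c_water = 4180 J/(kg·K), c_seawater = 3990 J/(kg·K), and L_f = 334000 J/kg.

Net heat exchanged in the isolated system is zero:
ice -10.47→0 °C: 0.02173×2090×10.47 = 475.5
  fusion: m_ice L_f = 0.02173×334000 = 7257.8
  meltwater 0→T: 0.02173×4180×T = 90.83 T
  seawater cools: 0.4293×3990×(T − 49.02) = 1712.9(T − 49.02)
1803.7 T = 83967 − 7733.3 = 76233
T ≈ 42.26 °C (positive, so assuming full melt was valid).

T_f ≈ 42.3 °C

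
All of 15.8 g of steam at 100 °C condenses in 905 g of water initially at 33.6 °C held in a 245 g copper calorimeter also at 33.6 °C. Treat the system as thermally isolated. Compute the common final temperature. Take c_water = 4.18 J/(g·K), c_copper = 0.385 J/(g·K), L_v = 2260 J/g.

Net heat exchanged in the isolated system is zero:
latent heat released on condensation: 15.8×2260 = 35708
  condensed water 100 °C→T: 66.04(T − 100)
  water warms: 905×4.18×(T − 33.6) = 3782.9(T − 33.6)
  copper cup: 245×0.385×(T − 33.6) = 94.33(T − 33.6)
3943.3 T = 35708 + 6604.4 + 130275 = 172587
T ≈ 43.77 °C, under the boiling point, so the assumption holds.

T_f ≈ 43.8 °C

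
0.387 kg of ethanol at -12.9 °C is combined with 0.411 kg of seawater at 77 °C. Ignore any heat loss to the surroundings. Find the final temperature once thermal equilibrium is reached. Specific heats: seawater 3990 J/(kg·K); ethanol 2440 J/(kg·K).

Heat lost by the seawater equals heat gained by the ethanol:
0.411*3990*(77 − T) = 0.387*2440*(T − (-12.9))
1639.9(77 − T) = 944.28(T − (-12.9))
2584.2 T = 114090  ⇒  T ≈ 44.15 °C

T_f ≈ 44.1 °C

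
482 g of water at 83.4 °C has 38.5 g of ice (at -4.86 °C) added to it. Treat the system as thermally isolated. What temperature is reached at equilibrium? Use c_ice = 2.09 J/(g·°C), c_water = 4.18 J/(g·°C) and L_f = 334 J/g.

Heat gained plus heat lost sum to zero:
warm ice to 0 °C: 38.5×2.09×(0 − (-4.86)) = 391.06; melt ice: 38.5×334 = 12859; meltwater 0→T: 38.5×4.18×T = 160.93 T; water: 2014.8(T − 83.4)
2175.7 T = 168031 − 13250 = 154781
T ≈ 71.14 °C. Since T > 0 °C, the all-ice-melts assumption holds.

T_f ≈ 71.1 °C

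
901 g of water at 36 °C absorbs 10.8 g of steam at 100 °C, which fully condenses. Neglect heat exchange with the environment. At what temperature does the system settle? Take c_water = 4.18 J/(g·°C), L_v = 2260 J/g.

T_f ≈ 43.2 °C

Taking heat into each body as positive, Σ m c ΔT = 0:
steam→water at 100 °C releases m L_v = 10.8·2260 = 24408
  condensed water 100 °C→T: 45.14(T − 100)
  water warms: 901·4.18·(T − 36) = 3766.2(T − 36)
3811.3 T = 24408 + 4514.4 + 135582 = 164505
T ≈ 43.16 °C — below 100 °C, confirming all the steam condensed.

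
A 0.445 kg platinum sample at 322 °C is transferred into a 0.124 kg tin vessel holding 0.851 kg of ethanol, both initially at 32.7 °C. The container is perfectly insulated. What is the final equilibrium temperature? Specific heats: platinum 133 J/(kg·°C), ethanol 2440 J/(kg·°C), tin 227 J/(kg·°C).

T_f ≈ 40.6 °C

Net heat exchanged in the isolated system is zero:
0.445·133·(T − 322) + 0.851·2440·(T − 32.7) + 0.124·227·(T − 32.7) = 0
59.19(T − 322) + 2076.4(T − 32.7) + 28.15(T − 32.7) = 0
2163.8 T = 87878
T = 87878 / 2163.8 = 40.6 °C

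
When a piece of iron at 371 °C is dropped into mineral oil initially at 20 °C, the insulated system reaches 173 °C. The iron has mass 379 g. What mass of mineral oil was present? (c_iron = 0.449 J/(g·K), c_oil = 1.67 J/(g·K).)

m ≈ 132 g

|Q_iron| = |Q_oil|:
379·0.449·(371 − 173) = m·1.67·(173 − 20)
255.51 m = 33694  ⇒  m ≈ 131.9 g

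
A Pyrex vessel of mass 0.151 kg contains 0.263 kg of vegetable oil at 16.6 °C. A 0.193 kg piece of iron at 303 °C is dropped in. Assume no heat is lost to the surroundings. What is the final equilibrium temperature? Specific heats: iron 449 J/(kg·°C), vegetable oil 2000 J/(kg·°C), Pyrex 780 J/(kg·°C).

Taking heat into each body as positive, Σ m c ΔT = 0:
0.193·449·(T − 303) + 0.263·2000·(T − 16.6) + 0.151·780·(T − 16.6) = 0
86.66(T − 303) + 526(T − 16.6) + 117.78(T − 16.6) = 0
(86.66 + 526 + 117.78) T = 86.66·303 + 526·16.6 + 117.78·16.6
T = 36944 / 730.44 = 50.6 °C

T_f ≈ 50.6 °C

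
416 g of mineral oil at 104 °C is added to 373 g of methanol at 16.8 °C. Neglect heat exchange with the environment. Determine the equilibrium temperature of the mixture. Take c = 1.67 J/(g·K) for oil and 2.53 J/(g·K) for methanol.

T_f is the heat-capacity-weighted average of the initial temperatures:
T_f = (694.72*104 + 943.69*16.8) / (694.72 + 943.69)
    = 88105 / 1638.4 ≈ 53.77 °C

T_f ≈ 53.8 °C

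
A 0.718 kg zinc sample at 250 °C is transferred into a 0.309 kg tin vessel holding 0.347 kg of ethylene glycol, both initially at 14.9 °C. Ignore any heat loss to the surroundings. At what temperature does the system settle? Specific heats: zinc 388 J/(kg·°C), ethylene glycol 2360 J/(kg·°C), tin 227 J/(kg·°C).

Let T be the final temperature. ΣQ_i = 0:
0.718*388*(T − 250) + 0.347*2360*(T − 14.9) + 0.309*227*(T − 14.9) = 0
278.58(T − 250) + 818.92(T − 14.9) + 70.14(T − 14.9) = 0
1167.6 T = 82893
T = 82893/1167.6 ≈ 70.99 °C

T_f ≈ 71.0 °C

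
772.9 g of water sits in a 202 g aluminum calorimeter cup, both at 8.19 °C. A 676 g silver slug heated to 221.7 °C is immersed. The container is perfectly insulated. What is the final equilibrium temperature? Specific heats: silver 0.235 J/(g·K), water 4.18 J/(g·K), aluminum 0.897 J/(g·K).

T_f ≈ 17.7 °C

Let T be the final temperature. ΣQ_i = 0:
676*0.235*(T − 221.7) + 772.9*4.18*(T − 8.19) + 202*0.897*(T − 8.19) = 0
158.86(T − 221.7) + 3230.7(T − 8.19) + 181.19(T − 8.19) = 0
3570.8 T = 63163
T ≈ 17.69 °C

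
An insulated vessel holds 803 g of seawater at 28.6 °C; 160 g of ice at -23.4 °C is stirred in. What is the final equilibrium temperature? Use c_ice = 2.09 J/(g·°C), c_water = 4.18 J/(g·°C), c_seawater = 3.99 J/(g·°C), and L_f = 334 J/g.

Sum of m c ΔT and latent-heat terms is zero:
warm ice to 0 °C: 160·2.09·(0 − (-23.4)) = 7825
  fusion: m_ice L_f = 160·334 = 53440
  warm the meltwater: 668.8 T
  seawater cools: 803·3.99·(T − 28.6) = 3204(T − 28.6)
3872.8 T = 91634 − 61265 = 30369
T ≈ 7.84 °C (positive, so assuming full melt was valid).

T_f ≈ 7.8 °C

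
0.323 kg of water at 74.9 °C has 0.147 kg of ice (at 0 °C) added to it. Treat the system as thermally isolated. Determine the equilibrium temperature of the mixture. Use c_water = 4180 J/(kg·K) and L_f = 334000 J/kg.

T_f ≈ 26.5 °C

Let T be the final temperature. ΣQ_i = 0:
fusion: m_ice L_f = 0.147·334000 = 49098; warm the meltwater: 614.46 T; water cools: 0.323·4180·(T − 74.9) = 1350.1(T − 74.9)
1964.6 T = 101125 − 49098 = 52027
T ≈ 26.48 °C. Since T > 0 °C, the all-ice-melts assumption holds.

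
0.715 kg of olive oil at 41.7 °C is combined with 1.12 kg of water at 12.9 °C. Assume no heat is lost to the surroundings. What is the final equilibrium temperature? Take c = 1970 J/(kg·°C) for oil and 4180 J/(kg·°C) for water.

Set heat shed by the hot body equal to heat absorbed by the cold body:
0.715×1970×(41.7 − T) = 1.12×4180×(T − 12.9)
1408.5(41.7 − T) = 4681.6(T − 12.9)
6090.2 T = 119129  ⇒  T ≈ 19.56 °C

T_f ≈ 19.6 °C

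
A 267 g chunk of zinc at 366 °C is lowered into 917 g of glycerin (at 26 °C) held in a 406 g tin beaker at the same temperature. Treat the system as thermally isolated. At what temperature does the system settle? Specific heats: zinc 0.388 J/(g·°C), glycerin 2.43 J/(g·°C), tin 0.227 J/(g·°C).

Let T be the final temperature. ΣQ_i = 0:
267*0.388*(T − 366) + 917*2.43*(T − 26) + 406*0.227*(T − 26) = 0
103.6(T − 366) + 2228.3(T − 26) + 92.16(T − 26) = 0
(103.6 + 2228.3 + 92.16) T = 103.6*366 + 2228.3*26 + 92.16*26
T = 98248/2424.1 ≈ 40.53 °C

T_f ≈ 40.5 °C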